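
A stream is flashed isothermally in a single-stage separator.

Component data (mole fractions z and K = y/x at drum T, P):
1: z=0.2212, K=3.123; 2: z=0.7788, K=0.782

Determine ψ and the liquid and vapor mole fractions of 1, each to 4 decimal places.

Let ψ = V/F and solve Σ zᵢ(Kᵢ−1)/(1+ψ(Kᵢ−1)) = 0.
Feasibility: ΣzᵢKᵢ = 1.2998, Σzᵢ/Kᵢ = 1.0667 — both > 1, two phases present.
Newton–Raphson from ψ = 0.5:
  ψ = 0.5000: g = 0.03725, g' = -0.2812 → ψ = 0.6325
  ψ = 0.6325: g = 0.00352, g' = -0.2315 → ψ = 0.6477
  ψ = 0.6477: g = 0.00003, g' = -0.2269 → ψ = 0.6478
Converged at ψ = 0.6478.
Compositions from xᵢ = zᵢ/(1+ψ(Kᵢ−1)), yᵢ = Kᵢxᵢ:
  1: x = 0.0931, y = 0.2908
  2: x = 0.9069, y = 0.7092

ψ = 0.6478, x_1 = 0.0931, y_1 = 0.2908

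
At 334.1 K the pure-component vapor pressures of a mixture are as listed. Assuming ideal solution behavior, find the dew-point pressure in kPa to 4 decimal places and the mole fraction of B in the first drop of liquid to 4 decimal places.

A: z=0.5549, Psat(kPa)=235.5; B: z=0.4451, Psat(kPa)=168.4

Pdew = 200.0250 kPa, x_B = 0.5287

At the dew point ψ → 1, so Σzᵢ/Kᵢ = 1 with Kᵢ = Pᵢˢᵃᵗ/P ⇒ 1/P = Σzᵢ/Pᵢˢᵃᵗ.
1/P = 0.5549/235.5 + 0.4451/168.4 = 0.0049994 ⇒ P = 200.0250 kPa
xᵢ = zᵢP/Pᵢˢᵃᵗ ⇒ x_B = 0.4451·200.0250/168.4 = 0.5287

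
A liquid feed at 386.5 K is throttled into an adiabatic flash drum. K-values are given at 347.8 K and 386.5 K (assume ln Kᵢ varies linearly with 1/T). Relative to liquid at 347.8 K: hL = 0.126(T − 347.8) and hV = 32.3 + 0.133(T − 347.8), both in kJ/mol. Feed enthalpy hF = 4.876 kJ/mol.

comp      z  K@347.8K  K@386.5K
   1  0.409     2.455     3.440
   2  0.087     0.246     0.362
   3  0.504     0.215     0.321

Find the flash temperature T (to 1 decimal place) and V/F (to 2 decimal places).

T = 350.6 K, V/F = 0.14

Adiabatic flash: solve Rachford–Rice at each trial T, then check hF = ψ·hV(T) + (1−ψ)·hL(T).
  T = 347.8 K: K = (2.455, 0.246, 0.215), RR gives ψ = 0.118, H_out = 3.807 kJ/mol
  T = 386.5 K: K = (3.440, 0.362, 0.321), RR gives ψ = 0.365, H_out = 16.779 kJ/mol
  T = 367.1 K: K = (2.931, 0.301, 0.265), RR gives ψ = 0.255, H_out = 10.691 kJ/mol
  T = 357.5 K: K = (2.690, 0.273, 0.240), RR gives ψ = 0.192, H_out = 7.427 kJ/mol
  T = 352.6 K: K = (2.570, 0.259, 0.227), RR gives ψ = 0.156, H_out = 5.649 kJ/mol
  T = 350.2 K: K = (2.512, 0.253, 0.221), RR gives ψ = 0.137, H_out = 4.742 kJ/mol
Linear interpolation between T = 350.2 (H_out = 4.742) and T = 352.6 (H_out = 5.649) on hF = 4.876 gives T ≈ 350.6 K, at which ψ = 0.14.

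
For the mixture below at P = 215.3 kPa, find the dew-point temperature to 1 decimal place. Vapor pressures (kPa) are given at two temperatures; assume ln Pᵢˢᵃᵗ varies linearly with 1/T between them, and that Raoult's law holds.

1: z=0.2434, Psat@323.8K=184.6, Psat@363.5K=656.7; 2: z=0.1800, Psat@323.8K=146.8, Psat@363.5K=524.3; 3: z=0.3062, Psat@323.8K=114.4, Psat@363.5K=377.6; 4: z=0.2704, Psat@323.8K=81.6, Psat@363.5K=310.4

T = 341.7 K

Dew-point temperature: Σzᵢ·P/Pᵢˢᵃᵗ(T) = 1. Interpolate ln Pᵢˢᵃᵗ = aᵢ + bᵢ/T.
  T = 323.8 K: ΣzᵢP/Pᵢˢᵃᵗ = 1.8376
  T = 363.5 K: ΣzᵢP/Pᵢˢᵃᵗ = 0.5159
  T = 343.6 K: ΣzᵢP/Pᵢˢᵃᵗ = 0.9396
  T = 333.7 K: ΣzᵢP/Pᵢˢᵃᵗ = 1.3009
  T = 338.6 K: ΣzᵢP/Pᵢˢᵃᵗ = 1.1047
  T = 341.1 K: ΣzᵢP/Pᵢˢᵃᵗ = 1.0182
Interpolating between 341.1 K and 343.6 K gives T ≈ 341.7 K.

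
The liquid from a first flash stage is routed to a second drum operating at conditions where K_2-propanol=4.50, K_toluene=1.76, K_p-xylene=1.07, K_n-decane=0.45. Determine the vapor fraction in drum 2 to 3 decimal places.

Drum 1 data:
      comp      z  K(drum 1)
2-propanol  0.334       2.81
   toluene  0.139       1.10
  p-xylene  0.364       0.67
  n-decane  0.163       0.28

V/F (drum 2) = 0.801

Drum 1:
Let ψ₁ = V/F and solve Σ zᵢ(Kᵢ−1)/(1+ψ₁(Kᵢ−1)) = 0.
g(0) = ΣzᵢKᵢ − 1 = 0.381 and g(1) = 1 − Σzᵢ/Kᵢ = -0.371, so a root lies in (0, 1).
Newton iteration, ψ₁⁰ = 0.41:
  ψ₁ = 0.410: g = 0.0549, g' = -0.585 → ψ₁ = 0.504
  ψ₁ = 0.504: g = 0.0011, g' = -0.566 → ψ₁ = 0.506
Converged at ψ₁ = 0.506.
Drum-1 compositions:
  2-propanol: x = 0.174, y = 0.490
  toluene: x = 0.132, y = 0.146
  p-xylene: x = 0.437, y = 0.293
  n-decane: x = 0.256, y = 0.072
Drum-2 feed = drum-1 liquid: z₂ = (0.1743, 0.1323, 0.4370, 0.2564).
Drum 2:
Newton iteration, ψ₂⁰ = 0.34:
  ψ₂ = 0.340: g = 0.2150, g' = -0.613 → ψ₂ = 0.691
  ψ₂ = 0.691: g = 0.0463, g' = -0.419 → ψ₂ = 0.801
Converged at ψ₂ = 0.801.
  2-propanol: x = 0.046, y = 0.206
  toluene: x = 0.082, y = 0.145
  p-xylene: x = 0.414, y = 0.443
  n-decane: x = 0.458, y = 0.206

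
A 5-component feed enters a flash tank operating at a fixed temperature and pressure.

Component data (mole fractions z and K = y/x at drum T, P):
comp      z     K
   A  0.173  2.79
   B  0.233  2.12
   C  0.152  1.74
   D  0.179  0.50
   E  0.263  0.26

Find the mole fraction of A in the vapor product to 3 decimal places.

y_A = 0.260

Newton iteration, V/F⁰ = 0.5:
  V/F = 0.500: g = -0.0155, g' = -0.761 → V/F = 0.480
Converged at V/F = 0.480.
Compositions from xᵢ = zᵢ/(1+V/F(Kᵢ−1)), yᵢ = Kᵢxᵢ:
  A: x = 0.093, y = 0.260
  B: x = 0.152, y = 0.321
  C: x = 0.112, y = 0.195
  D: x = 0.235, y = 0.118
  E: x = 0.408, y = 0.106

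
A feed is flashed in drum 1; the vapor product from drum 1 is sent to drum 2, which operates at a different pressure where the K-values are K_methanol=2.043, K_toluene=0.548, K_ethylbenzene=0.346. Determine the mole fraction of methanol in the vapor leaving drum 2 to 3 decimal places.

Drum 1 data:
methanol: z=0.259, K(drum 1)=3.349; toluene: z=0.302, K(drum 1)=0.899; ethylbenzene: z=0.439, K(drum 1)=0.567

Drum 1:
Newton iteration, ψ₁⁰ = 0.66:
  ψ₁ = 0.660: g = -0.0603, g' = -0.385 → ψ₁ = 0.503
  ψ₁ = 0.503: g = 0.0036, g' = -0.438 → ψ₁ = 0.512
Converged at ψ₁ = 0.512.
Drum-1 compositions:
  methanol: x = 0.118, y = 0.394
  toluene: x = 0.318, y = 0.286
  ethylbenzene: x = 0.564, y = 0.320
Drum-2 feed = drum-1 vapor: z₂ = (0.3940, 0.2863, 0.3197).
Drum 2:
Newton iteration, ψ₂⁰ = 0.34:
  ψ₂ = 0.340: g = -0.1185, g' = -0.541 → ψ₂ = 0.121
  ψ₂ = 0.121: g = 0.0008, g' = -0.565 → ψ₂ = 0.123
Converged at ψ₂ = 0.123.
  methanol: x = 0.349, y = 0.714
  toluene: x = 0.303, y = 0.166
  ethylbenzene: x = 0.348, y = 0.120

y_methanol (drum 2) = 0.714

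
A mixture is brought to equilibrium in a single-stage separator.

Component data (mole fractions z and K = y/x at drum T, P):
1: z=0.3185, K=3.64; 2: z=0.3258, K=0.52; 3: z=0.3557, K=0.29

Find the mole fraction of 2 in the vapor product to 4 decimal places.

Newton iteration, V/F⁰ = 0.5:
  V/F = 0.5000: g = -0.23488, g' = -0.9734 → V/F = 0.2587
  V/F = 0.2587: g = 0.01170, g' = -1.1507 → V/F = 0.2689
Converged at V/F = 0.2689.
Compositions from xᵢ = zᵢ/(1+V/F(Kᵢ−1)), yᵢ = Kᵢxᵢ:
  1: x = 0.1863, y = 0.6780
  2: x = 0.3741, y = 0.1945
  3: x = 0.4397, y = 0.1275

y_2 = 0.1945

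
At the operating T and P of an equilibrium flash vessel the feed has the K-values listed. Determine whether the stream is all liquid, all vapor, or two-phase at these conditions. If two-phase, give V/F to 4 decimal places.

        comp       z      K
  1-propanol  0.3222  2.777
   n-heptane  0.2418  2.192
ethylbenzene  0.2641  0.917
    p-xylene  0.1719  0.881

ΣzᵢKᵢ = 1.8184; Σzᵢ/Kᵢ = 0.7095.
Since Σzᵢ/Kᵢ < 1 the mixture is above its dew point — single vapor phase.

all vapor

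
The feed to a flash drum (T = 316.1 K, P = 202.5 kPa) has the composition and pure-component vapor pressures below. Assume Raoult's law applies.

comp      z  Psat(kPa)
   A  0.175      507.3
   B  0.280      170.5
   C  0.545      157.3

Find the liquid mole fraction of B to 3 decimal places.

Raoult's law: Kᵢ = Pᵢˢᵃᵗ/P = Pᵢˢᵃᵗ/202.5.
  K_A = 507.3/202.5 = 2.50519, K_B = 170.5/202.5 = 0.84198, K_C = 157.3/202.5 = 0.77679
Rachford–Rice: g(V/F) = Σ zᵢ(Kᵢ−1)/(1+V/F(Kᵢ−1)) = 0.
Check two-phase: ΣzᵢKᵢ = 1.098 > 1 and Σzᵢ/Kᵢ = 1.104 > 1, so g(0) = 0.098 > 0 and g(1) = -0.104 < 0.
Iterate (Newton) starting at V/F = 0.56:
  V/F = 0.560: g = -0.0446, g' = -0.161 → V/F = 0.282
  V/F = 0.282: g = 0.0088, g' = -0.234 → V/F = 0.320
  V/F = 0.320: g = 0.0003, g' = -0.220 → V/F = 0.321
Converged at V/F = 0.321.
Compositions from xᵢ = zᵢ/(1+V/F(Kᵢ−1)), yᵢ = Kᵢxᵢ:
  A: x = 0.118, y = 0.296
  B: x = 0.295, y = 0.248
  C: x = 0.587, y = 0.456

x_B = 0.295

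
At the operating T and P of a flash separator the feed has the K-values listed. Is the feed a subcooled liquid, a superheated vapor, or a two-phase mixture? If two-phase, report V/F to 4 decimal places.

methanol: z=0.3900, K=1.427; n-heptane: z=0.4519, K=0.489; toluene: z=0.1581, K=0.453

ΣzᵢKᵢ = 0.8491; Σzᵢ/Kᵢ = 1.5464.
Since ΣzᵢKᵢ < 1 the mixture is below its bubble point — single liquid phase.

subcooled liquid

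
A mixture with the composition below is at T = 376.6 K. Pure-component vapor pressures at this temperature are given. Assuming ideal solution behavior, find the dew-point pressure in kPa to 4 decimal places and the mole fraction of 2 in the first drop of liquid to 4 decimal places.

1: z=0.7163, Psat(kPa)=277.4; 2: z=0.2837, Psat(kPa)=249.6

At the dew point ψ → 1, so Σzᵢ/Kᵢ = 1 with Kᵢ = Pᵢˢᵃᵗ/P ⇒ 1/P = Σzᵢ/Pᵢˢᵃᵗ.
1/P = 0.7163/277.4 + 0.2837/249.6 = 0.0037188 ⇒ P = 268.9032 kPa
xᵢ = zᵢP/Pᵢˢᵃᵗ ⇒ x_2 = 0.2837·268.9032/249.6 = 0.3056

Pdew = 268.9032 kPa, x_2 = 0.3056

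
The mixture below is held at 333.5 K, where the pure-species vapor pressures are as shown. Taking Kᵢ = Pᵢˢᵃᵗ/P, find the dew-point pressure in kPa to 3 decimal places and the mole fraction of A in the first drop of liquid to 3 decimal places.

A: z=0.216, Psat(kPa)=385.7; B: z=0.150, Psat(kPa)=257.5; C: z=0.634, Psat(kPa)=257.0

Pdew = 277.049 kPa, x_A = 0.155

At the dew point ψ → 1, so Σzᵢ/Kᵢ = 1 with Kᵢ = Pᵢˢᵃᵗ/P ⇒ 1/P = Σzᵢ/Pᵢˢᵃᵗ.
1/P = 0.216/385.7 + 0.150/257.5 + 0.634/257.0 = 0.003609 ⇒ P = 277.049 kPa
xᵢ = zᵢP/Pᵢˢᵃᵗ ⇒ x_A = 0.216·277.049/385.7 = 0.155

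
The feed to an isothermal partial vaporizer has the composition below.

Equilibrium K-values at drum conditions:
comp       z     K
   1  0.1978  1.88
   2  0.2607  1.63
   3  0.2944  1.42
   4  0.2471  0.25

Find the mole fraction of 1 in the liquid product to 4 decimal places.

x_1 = 0.1301

Newton iteration, ψ⁰ = 0.55:
  ψ = 0.5500: g = 0.02427, g' = -0.5636 → ψ = 0.5931
  ψ = 0.5931: g = -0.00086, g' = -0.6052 → ψ = 0.5916
Converged at ψ = 0.5916.
Compositions from xᵢ = zᵢ/(1+ψ(Kᵢ−1)), yᵢ = Kᵢxᵢ:
  1: x = 0.1301, y = 0.2445
  2: x = 0.1899, y = 0.3096
  3: x = 0.2358, y = 0.3348
  4: x = 0.4442, y = 0.1111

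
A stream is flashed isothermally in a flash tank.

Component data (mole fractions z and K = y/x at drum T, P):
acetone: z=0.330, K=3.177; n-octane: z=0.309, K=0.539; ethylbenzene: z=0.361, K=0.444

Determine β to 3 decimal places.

Material balance + equilibrium reduce to Σ zᵢ(Kᵢ−1)/(1+β(Kᵢ−1)) = 0.
Check two-phase: ΣzᵢKᵢ = 1.375 > 1 and Σzᵢ/Kᵢ = 1.490 > 1, so g(0) = 0.375 > 0 and g(1) = -0.490 < 0.
Iterate (Newton) starting at β = 0.5:
  β = 0.500: g = -0.1191, g' = -0.684 → β = 0.326
  β = 0.326: g = 0.0076, g' = -0.793 → β = 0.335
Converged at β = 0.335.

β = 0.335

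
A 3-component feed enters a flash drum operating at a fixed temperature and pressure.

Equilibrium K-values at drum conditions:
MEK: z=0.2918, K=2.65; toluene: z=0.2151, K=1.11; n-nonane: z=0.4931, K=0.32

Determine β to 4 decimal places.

β = 0.1961

Newton iteration, β⁰ = 0.35:
  β = 0.3500: g = -0.11204, g' = -0.7143 → β = 0.1932
  β = 0.1932: g = 0.00227, g' = -0.7615 → β = 0.1961
Converged at β = 0.1961.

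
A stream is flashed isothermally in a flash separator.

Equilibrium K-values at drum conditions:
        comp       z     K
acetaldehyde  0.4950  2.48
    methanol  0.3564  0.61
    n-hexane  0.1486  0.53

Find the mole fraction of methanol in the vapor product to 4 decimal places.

Rachford–Rice: g(ψ) = Σ zᵢ(Kᵢ−1)/(1+ψ(Kᵢ−1)) = 0.
Check two-phase: ΣzᵢKᵢ = 1.5238 > 1 and Σzᵢ/Kᵢ = 1.0642 > 1, so g(0) = 0.5238 > 0 and g(1) = -0.0642 < 0.
Newton–Raphson from ψ = 0.5:
  ψ = 0.5000: g = 0.15707, g' = -0.4979 → ψ = 0.8155
  ψ = 0.8155: g = 0.01489, g' = -0.4255 → ψ = 0.8505
Converged at ψ = 0.8505.
Compositions from xᵢ = zᵢ/(1+ψ(Kᵢ−1)), yᵢ = Kᵢxᵢ:
  acetaldehyde: x = 0.2191, y = 0.5435
  methanol: x = 0.5333, y = 0.3253
  n-hexane: x = 0.2476, y = 0.1312

y_methanol = 0.3253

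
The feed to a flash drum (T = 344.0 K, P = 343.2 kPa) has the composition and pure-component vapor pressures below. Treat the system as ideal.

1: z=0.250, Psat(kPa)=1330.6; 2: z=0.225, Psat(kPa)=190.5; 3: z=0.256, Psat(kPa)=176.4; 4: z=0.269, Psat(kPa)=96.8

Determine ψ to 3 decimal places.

ψ = 0.186

Raoult's law: Kᵢ = Pᵢˢᵃᵗ/P = Pᵢˢᵃᵗ/343.2.
  K_1 = 1330.6/343.2 = 3.87704, K_2 = 190.5/343.2 = 0.55507, K_3 = 176.4/343.2 = 0.51399, K_4 = 96.8/343.2 = 0.28205
Let ψ = V/F and solve Σ zᵢ(Kᵢ−1)/(1+ψ(Kᵢ−1)) = 0.
g(0) = ΣzᵢKᵢ − 1 = 0.302 and g(1) = 1 − Σzᵢ/Kᵢ = -0.922, so a root lies in (0, 1).
Newton iteration, ψ⁰ = 0.5:
  ψ = 0.500: g = -0.2994, g' = -0.865 → ψ = 0.154
  ψ = 0.154: g = 0.0397, g' = -1.292 → ψ = 0.184
  ψ = 0.184: g = 0.0016, g' = -1.193 → ψ = 0.186
Converged at ψ = 0.186.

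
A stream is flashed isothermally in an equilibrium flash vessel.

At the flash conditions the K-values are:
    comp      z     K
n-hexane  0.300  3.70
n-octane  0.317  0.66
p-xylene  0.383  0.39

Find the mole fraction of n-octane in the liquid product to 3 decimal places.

Rachford–Rice: g(β) = Σ zᵢ(Kᵢ−1)/(1+β(Kᵢ−1)) = 0.
Check two-phase: ΣzᵢKᵢ = 1.469 > 1 and Σzᵢ/Kᵢ = 1.543 > 1, so g(0) = 0.469 > 0 and g(1) = -0.543 < 0.
Newton iteration, β⁰ = 0.37:
  β = 0.370: g = -0.0198, g' = -0.833 → β = 0.346
  β = 0.346: g = 0.0003, g' = -0.860 → β = 0.347
Converged at β = 0.347.
Compositions from xᵢ = zᵢ/(1+β(Kᵢ−1)), yᵢ = Kᵢxᵢ:
  n-hexane: x = 0.155, y = 0.573
  n-octane: x = 0.359, y = 0.237
  p-xylene: x = 0.486, y = 0.189

x_n-octane = 0.359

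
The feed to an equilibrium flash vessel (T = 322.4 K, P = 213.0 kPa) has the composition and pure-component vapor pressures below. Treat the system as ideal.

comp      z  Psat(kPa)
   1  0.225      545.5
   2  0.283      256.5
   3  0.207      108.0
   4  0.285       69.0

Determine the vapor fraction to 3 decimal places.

ψ = 0.178

Raoult's law: Kᵢ = Pᵢˢᵃᵗ/P = Pᵢˢᵃᵗ/213.0.
  K_1 = 545.5/213.0 = 2.56103, K_2 = 256.5/213.0 = 1.20423, K_3 = 108.0/213.0 = 0.50704, K_4 = 69.0/213.0 = 0.32394
Newton iteration, ψ⁰ = 0.5:
  ψ = 0.500: g = -0.1768, g' = -0.569 → ψ = 0.189
  ψ = 0.189: g = -0.0066, g' = -0.570 → ψ = 0.177
  ψ = 0.177: g = 0.0000, g' = -0.576 → ψ = 0.178
Converged at ψ = 0.178.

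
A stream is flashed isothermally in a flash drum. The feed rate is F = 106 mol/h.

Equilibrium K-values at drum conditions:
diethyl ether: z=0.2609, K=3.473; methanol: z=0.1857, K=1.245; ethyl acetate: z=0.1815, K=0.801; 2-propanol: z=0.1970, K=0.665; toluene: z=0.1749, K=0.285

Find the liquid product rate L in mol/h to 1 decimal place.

Material balance + equilibrium reduce to Σ zᵢ(Kᵢ−1)/(1+V/F(Kᵢ−1)) = 0.
Check two-phase: ΣzᵢKᵢ = 1.4635 > 1 and Σzᵢ/Kᵢ = 1.3608 > 1, so g(0) = 0.4635 > 0 and g(1) = -0.3608 < 0.
Iterate (Newton) starting at V/F = 0.69:
  V/F = 0.6900: g = -0.09721, g' = -0.6214 → V/F = 0.5336
  V/F = 0.5336: g = -0.00455, g' = -0.5808 → V/F = 0.5257
Converged at V/F = 0.5257.
Then V = V/F·F = 0.5257·106 = 55.7 mol/h and L = F − V = 50.3 mol/h.

L = 50.3 mol/h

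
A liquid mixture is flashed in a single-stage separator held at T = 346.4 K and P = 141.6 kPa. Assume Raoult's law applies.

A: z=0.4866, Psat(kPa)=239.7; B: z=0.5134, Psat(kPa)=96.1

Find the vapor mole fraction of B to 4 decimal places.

Raoult's law: Kᵢ = Pᵢˢᵃᵗ/P = Pᵢˢᵃᵗ/141.6.
  K_A = 239.7/141.6 = 1.692797, K_B = 96.1/141.6 = 0.678672
Binary case is linear: z₁(K₁−1)(1+ψ(K₂−1)) + z₂(K₂−1)(1+ψ(K₁−1)) = 0
⇒ ψ = [z₁(K₁−1)+z₂(K₂−1)] / [−(K₁−1)(K₂−1)] = 0.17215/0.22261 = 0.7733
Compositions from xᵢ = zᵢ/(1+ψ(Kᵢ−1)), yᵢ = Kᵢxᵢ:
  A: x = 0.3169, y = 0.5364
  B: x = 0.6831, y = 0.4636

y_B = 0.4636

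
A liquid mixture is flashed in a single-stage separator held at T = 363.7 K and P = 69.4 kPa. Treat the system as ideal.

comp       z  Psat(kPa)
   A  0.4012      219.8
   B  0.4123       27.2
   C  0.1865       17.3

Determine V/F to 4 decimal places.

Raoult's law: Kᵢ = Pᵢˢᵃᵗ/P = Pᵢˢᵃᵗ/69.4.
  K_A = 219.8/69.4 = 3.167147, K_B = 27.2/69.4 = 0.391931, K_C = 17.3/69.4 = 0.249280
Rachford–Rice: g(V/F) = Σ zᵢ(Kᵢ−1)/(1+V/F(Kᵢ−1)) = 0.
Check two-phase: ΣzᵢKᵢ = 1.4787 > 1 and Σzᵢ/Kᵢ = 1.9268 > 1, so g(0) = 0.4787 > 0 and g(1) = -0.9268 < 0.
Iterate (Newton) starting at V/F = 0.5:
  V/F = 0.5000: g = -0.16708, g' = -1.0182 → V/F = 0.3359
  V/F = 0.3359: g = 0.00090, g' = -1.0598 → V/F = 0.3367
Converged at V/F = 0.3367.

V/F = 0.3367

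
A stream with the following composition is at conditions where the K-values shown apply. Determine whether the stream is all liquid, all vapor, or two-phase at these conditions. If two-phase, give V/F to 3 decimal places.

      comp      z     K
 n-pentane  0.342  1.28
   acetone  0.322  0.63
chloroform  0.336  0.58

ΣzᵢKᵢ = 0.836; Σzᵢ/Kᵢ = 1.358.
Since ΣzᵢKᵢ < 1 the mixture is below its bubble point — single liquid phase.

all liquid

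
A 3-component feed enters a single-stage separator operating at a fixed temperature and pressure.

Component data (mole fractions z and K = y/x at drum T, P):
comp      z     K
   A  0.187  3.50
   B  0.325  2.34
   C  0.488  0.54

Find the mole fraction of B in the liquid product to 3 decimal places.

x_B = 0.155

Material balance + equilibrium reduce to Σ zᵢ(Kᵢ−1)/(1+β(Kᵢ−1)) = 0.
Check two-phase: ΣzᵢKᵢ = 1.679 > 1 and Σzᵢ/Kᵢ = 1.096 > 1, so g(0) = 0.679 > 0 and g(1) = -0.096 < 0.
Newton iteration, β⁰ = 0.5:
  β = 0.500: g = 0.1770, g' = -0.614 → β = 0.788
  β = 0.788: g = 0.0170, g' = -0.525 → β = 0.821
Converged at β = 0.821.
Compositions from xᵢ = zᵢ/(1+β(Kᵢ−1)), yᵢ = Kᵢxᵢ:
  A: x = 0.061, y = 0.214
  B: x = 0.155, y = 0.362
  C: x = 0.784, y = 0.423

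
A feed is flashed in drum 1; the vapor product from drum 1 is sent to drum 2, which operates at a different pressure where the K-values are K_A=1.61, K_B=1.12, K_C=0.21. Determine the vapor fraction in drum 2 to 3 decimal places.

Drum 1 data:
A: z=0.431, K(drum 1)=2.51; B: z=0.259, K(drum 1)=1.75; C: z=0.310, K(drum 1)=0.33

Drum 1:
Material balance + equilibrium reduce to Σ zᵢ(Kᵢ−1)/(1+ψ₁(Kᵢ−1)) = 0.
Feasibility: ΣzᵢKᵢ = 1.637, Σzᵢ/Kᵢ = 1.259 — both > 1, two phases present.
Newton–Raphson from ψ₁ = 0.5:
  ψ₁ = 0.500: g = 0.1998, g' = -0.711 → ψ₁ = 0.781
  ψ₁ = 0.781: g = -0.0146, g' = -0.877 → ψ₁ = 0.764
Converged at ψ₁ = 0.764.
Drum-1 compositions:
  A: x = 0.200, y = 0.502
  B: x = 0.165, y = 0.288
  C: x = 0.635, y = 0.210
Drum-2 feed = drum-1 vapor: z₂ = (0.5022, 0.2881, 0.2096).
Drum 2:
Material balance + equilibrium reduce to Σ zᵢ(Kᵢ−1)/(1+ψ₂(Kᵢ−1)) = 0.
Check two-phase: ΣzᵢKᵢ = 1.175 > 1 and Σzᵢ/Kᵢ = 1.567 > 1, so g(0) = 0.175 > 0 and g(1) = -0.567 < 0.
Newton iteration, ψ₂⁰ = 0.5:
  ψ₂ = 0.500: g = -0.0064, g' = -0.471 → ψ₂ = 0.486
Converged at ψ₂ = 0.486.
  A: x = 0.387, y = 0.624
  B: x = 0.272, y = 0.305
  C: x = 0.340, y = 0.071

V/F (drum 2) = 0.486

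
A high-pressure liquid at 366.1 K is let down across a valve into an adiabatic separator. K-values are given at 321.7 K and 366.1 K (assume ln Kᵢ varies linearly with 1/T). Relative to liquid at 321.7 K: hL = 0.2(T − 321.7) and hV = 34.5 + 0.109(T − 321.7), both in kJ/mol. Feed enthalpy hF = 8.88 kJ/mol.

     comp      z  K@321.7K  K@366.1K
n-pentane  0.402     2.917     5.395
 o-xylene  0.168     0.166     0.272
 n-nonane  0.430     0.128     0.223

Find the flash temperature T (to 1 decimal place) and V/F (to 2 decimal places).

Adiabatic flash: solve Rachford–Rice at each trial T, then check hF = ψ·hV(T) + (1−ψ)·hL(T).
  T = 321.7 K: K = (2.917, 0.166, 0.128), RR gives ψ = 0.155, H_out = 5.339 kJ/mol
  T = 366.1 K: K = (5.395, 0.272, 0.223), RR gives ψ = 0.390, H_out = 20.773 kJ/mol
  T = 343.9 K: K = (4.047, 0.216, 0.172), RR gives ψ = 0.296, H_out = 14.069 kJ/mol
  T = 332.8 K: K = (3.454, 0.190, 0.149), RR gives ψ = 0.235, H_out = 10.098 kJ/mol
  T = 327.2 K: K = (3.177, 0.178, 0.138), RR gives ψ = 0.198, H_out = 7.824 kJ/mol
  T = 330.0 K: K = (3.314, 0.184, 0.144), RR gives ψ = 0.217, H_out = 8.989 kJ/mol
  T = 328.6 K: K = (3.245, 0.181, 0.141), RR gives ψ = 0.208, H_out = 8.414 kJ/mol
Linear interpolation between T = 328.6 (H_out = 8.414) and T = 330.0 (H_out = 8.989) on hF = 8.88 gives T ≈ 329.7 K, at which ψ = 0.22.

T = 329.7 K, V/F = 0.22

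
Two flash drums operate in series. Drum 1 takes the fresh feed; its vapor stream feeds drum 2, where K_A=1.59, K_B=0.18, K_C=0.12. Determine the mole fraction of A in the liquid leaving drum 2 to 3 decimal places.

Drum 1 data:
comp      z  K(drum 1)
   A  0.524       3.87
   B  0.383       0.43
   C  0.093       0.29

Drum 1:
Newton iteration, ψ₁⁰ = 0.5:
  ψ₁ = 0.500: g = 0.2099, g' = -1.084 → ψ₁ = 0.694
  ψ₁ = 0.694: g = 0.0117, g' = -1.005 → ψ₁ = 0.705
Converged at ψ₁ = 0.705.
Drum-1 compositions:
  A: x = 0.173, y = 0.671
  B: x = 0.640, y = 0.275
  C: x = 0.186, y = 0.054
Drum-2 feed = drum-1 vapor: z₂ = (0.6706, 0.2754, 0.0540).
Drum 2:
Rachford–Rice: g(ψ₂) = Σ zᵢ(Kᵢ−1)/(1+ψ₂(Kᵢ−1)) = 0.
Feasibility: ΣzᵢKᵢ = 1.122, Σzᵢ/Kᵢ = 2.402 — both > 1, two phases present.
Newton iteration, ψ₂⁰ = 0.67:
  ψ₂ = 0.670: g = -0.3334, g' = -1.280 → ψ₂ = 0.410
  ψ₂ = 0.410: g = -0.0957, g' = -0.673 → ψ₂ = 0.267
  ψ₂ = 0.267: g = -0.0097, g' = -0.550 → ψ₂ = 0.250
Converged at ψ₂ = 0.250.
  A: x = 0.585, y = 0.929
  B: x = 0.346, y = 0.062
  C: x = 0.069, y = 0.008

x_A (drum 2) = 0.585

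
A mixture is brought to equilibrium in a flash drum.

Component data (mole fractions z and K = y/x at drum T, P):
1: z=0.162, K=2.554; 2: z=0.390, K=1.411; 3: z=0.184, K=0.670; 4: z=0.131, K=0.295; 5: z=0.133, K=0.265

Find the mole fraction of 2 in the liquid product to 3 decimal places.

Newton iteration, ψ⁰ = 0.5:
  ψ = 0.500: g = -0.0953, g' = -0.533 → ψ = 0.321
  ψ = 0.321: g = -0.0058, g' = -0.482 → ψ = 0.309
Converged at ψ = 0.309.
Compositions from xᵢ = zᵢ/(1+ψ(Kᵢ−1)), yᵢ = Kᵢxᵢ:
  1: x = 0.109, y = 0.279
  2: x = 0.346, y = 0.488
  3: x = 0.205, y = 0.137
  4: x = 0.168, y = 0.049
  5: x = 0.172, y = 0.046

x_2 = 0.346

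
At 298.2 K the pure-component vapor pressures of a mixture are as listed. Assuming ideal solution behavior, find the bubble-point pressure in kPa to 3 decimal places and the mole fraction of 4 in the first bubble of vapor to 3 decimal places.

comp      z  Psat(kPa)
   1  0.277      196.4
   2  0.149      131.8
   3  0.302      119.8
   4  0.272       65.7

At the bubble point ψ → 0, so ΣzᵢKᵢ = 1 with Kᵢ = Pᵢˢᵃᵗ/P ⇒ P = ΣzᵢPᵢˢᵃᵗ.
P = 0.277·196.4 + 0.149·131.8 + 0.302·119.8 + 0.272·65.7 = 128.091 kPa
yᵢ = zᵢPᵢˢᵃᵗ/P ⇒ y_4 = 0.272·65.7/128.091 = 0.140

Pbub = 128.091 kPa, y_4 = 0.140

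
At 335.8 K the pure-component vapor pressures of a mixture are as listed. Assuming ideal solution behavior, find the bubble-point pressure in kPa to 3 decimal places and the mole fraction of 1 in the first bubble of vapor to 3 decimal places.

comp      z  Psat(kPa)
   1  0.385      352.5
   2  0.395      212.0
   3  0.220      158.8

At the bubble point ψ → 0, so ΣzᵢKᵢ = 1 with Kᵢ = Pᵢˢᵃᵗ/P ⇒ P = ΣzᵢPᵢˢᵃᵗ.
P = 0.385·352.5 + 0.395·212.0 + 0.220·158.8 = 254.389 kPa
yᵢ = zᵢPᵢˢᵃᵗ/P ⇒ y_1 = 0.385·352.5/254.389 = 0.533

Pbub = 254.389 kPa, y_1 = 0.533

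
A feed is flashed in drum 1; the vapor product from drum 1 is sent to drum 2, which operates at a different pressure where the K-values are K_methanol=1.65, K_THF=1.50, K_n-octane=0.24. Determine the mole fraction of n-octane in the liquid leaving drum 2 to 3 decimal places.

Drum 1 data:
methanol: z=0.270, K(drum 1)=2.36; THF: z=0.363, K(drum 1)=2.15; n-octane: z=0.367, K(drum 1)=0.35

x_n-octane (drum 2) = 0.425

Drum 1:
Let ψ₁ = V/F and solve Σ zᵢ(Kᵢ−1)/(1+ψ₁(Kᵢ−1)) = 0.
Feasibility: ΣzᵢKᵢ = 1.546, Σzᵢ/Kᵢ = 1.332 — both > 1, two phases present.
Iterate (Newton) starting at ψ₁ = 0.5:
  ψ₁ = 0.500: g = 0.1302, g' = -0.711 → ψ₁ = 0.683
  ψ₁ = 0.683: g = -0.0050, g' = -0.786 → ψ₁ = 0.677
Converged at ψ₁ = 0.677.
Drum-1 compositions:
  methanol: x = 0.141, y = 0.332
  THF: x = 0.204, y = 0.439
  n-octane: x = 0.655, y = 0.229
Drum-2 feed = drum-1 vapor: z₂ = (0.3318, 0.4389, 0.2294).
Drum 2:
Material balance + equilibrium reduce to Σ zᵢ(Kᵢ−1)/(1+ψ₂(Kᵢ−1)) = 0.
g(0) = ΣzᵢKᵢ − 1 = 0.261 and g(1) = 1 − Σzᵢ/Kᵢ = -0.449, so a root lies in (0, 1).
Newton–Raphson from ψ₂ = 0.31:
  ψ₂ = 0.310: g = 0.1414, g' = -0.406 → ψ₂ = 0.658
  ψ₂ = 0.658: g = -0.0327, g' = -0.661 → ψ₂ = 0.609
  ψ₂ = 0.609: g = -0.0017, g' = -0.595 → ψ₂ = 0.606
Converged at ψ₂ = 0.606.
  methanol: x = 0.238, y = 0.393
  THF: x = 0.337, y = 0.505
  n-octane: x = 0.425, y = 0.102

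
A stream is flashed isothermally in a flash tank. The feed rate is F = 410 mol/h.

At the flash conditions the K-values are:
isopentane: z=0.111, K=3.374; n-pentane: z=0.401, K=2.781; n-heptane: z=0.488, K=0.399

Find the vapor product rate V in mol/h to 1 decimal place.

V = 243.7 mol/h

Let ψ = V/F and solve Σ zᵢ(Kᵢ−1)/(1+ψ(Kᵢ−1)) = 0.
g(0) = ΣzᵢKᵢ − 1 = 0.684 and g(1) = 1 − Σzᵢ/Kᵢ = -0.400, so a root lies in (0, 1).
Iterate (Newton) starting at ψ = 0.37:
  ψ = 0.370: g = 0.1936, g' = -0.931 → ψ = 0.578
  ψ = 0.578: g = 0.0136, g' = -0.834 → ψ = 0.594
Converged at ψ = 0.594.
Then V = ψ·F = 0.5943·410 = 243.7 mol/h and L = F − V = 166.3 mol/h.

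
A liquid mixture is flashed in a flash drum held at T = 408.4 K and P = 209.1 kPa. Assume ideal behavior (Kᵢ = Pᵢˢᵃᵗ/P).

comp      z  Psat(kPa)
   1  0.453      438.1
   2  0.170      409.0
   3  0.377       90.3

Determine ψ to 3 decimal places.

ψ = 0.739

Raoult's law: Kᵢ = Pᵢˢᵃᵗ/P = Pᵢˢᵃᵗ/209.1.
  K_1 = 438.1/209.1 = 2.09517, K_2 = 409.0/209.1 = 1.95600, K_3 = 90.3/209.1 = 0.43185
Let ψ = V/F and solve Σ zᵢ(Kᵢ−1)/(1+ψ(Kᵢ−1)) = 0.
g(0) = ΣzᵢKᵢ − 1 = 0.444 and g(1) = 1 − Σzᵢ/Kᵢ = -0.176, so a root lies in (0, 1).
Iterate (Newton) starting at ψ = 0.5:
  ψ = 0.500: g = 0.1313, g' = -0.535 → ψ = 0.745
  ψ = 0.745: g = -0.0035, g' = -0.584 → ψ = 0.739
Converged at ψ = 0.739.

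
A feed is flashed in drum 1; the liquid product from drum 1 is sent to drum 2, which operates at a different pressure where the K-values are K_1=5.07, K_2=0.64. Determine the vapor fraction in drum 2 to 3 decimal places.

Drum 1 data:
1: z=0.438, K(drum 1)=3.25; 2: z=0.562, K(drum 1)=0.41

V/F (drum 2) = 0.382

Drum 1:
Rachford–Rice: g(ψ₁) = Σ zᵢ(Kᵢ−1)/(1+ψ₁(Kᵢ−1)) = 0.
g(0) = ΣzᵢKᵢ − 1 = 0.654 and g(1) = 1 − Σzᵢ/Kᵢ = -0.506, so a root lies in (0, 1).
Binary case is linear: z₁(K₁−1)(1+ψ₁(K₂−1)) + z₂(K₂−1)(1+ψ₁(K₁−1)) = 0
⇒ ψ₁ = [z₁(K₁−1)+z₂(K₂−1)] / [−(K₁−1)(K₂−1)] = 0.6539/1.3275 = 0.493
Drum-1 compositions:
  1: x = 0.208, y = 0.675
  2: x = 0.792, y = 0.325
Drum-2 feed = drum-1 liquid: z₂ = (0.2077, 0.7923).
Drum 2:
Material balance + equilibrium reduce to Σ zᵢ(Kᵢ−1)/(1+ψ₂(Kᵢ−1)) = 0.
Feasibility: ΣzᵢKᵢ = 1.560, Σzᵢ/Kᵢ = 1.279 — both > 1, two phases present.
Binary case is linear: z₁(K₁−1)(1+ψ₂(K₂−1)) + z₂(K₂−1)(1+ψ₂(K₁−1)) = 0
⇒ ψ₂ = [z₁(K₁−1)+z₂(K₂−1)] / [−(K₁−1)(K₂−1)] = 0.5603/1.4652 = 0.382
  1: x = 0.081, y = 0.412
  2: x = 0.919, y = 0.588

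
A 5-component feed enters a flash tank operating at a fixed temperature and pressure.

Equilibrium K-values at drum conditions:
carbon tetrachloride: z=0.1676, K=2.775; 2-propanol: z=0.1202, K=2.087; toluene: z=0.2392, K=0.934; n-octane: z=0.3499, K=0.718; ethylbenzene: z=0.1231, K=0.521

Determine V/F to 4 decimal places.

V/F = 0.6191

Rachford–Rice: g(V/F) = Σ zᵢ(Kᵢ−1)/(1+V/F(Kᵢ−1)) = 0.
g(0) = ΣzᵢKᵢ − 1 = 0.2547 and g(1) = 1 − Σzᵢ/Kᵢ = -0.0977, so a root lies in (0, 1).
Newton–Raphson from V/F = 0.5:
  V/F = 0.5000: g = 0.03353, g' = -0.2955 → V/F = 0.6135
  V/F = 0.6135: g = 0.00153, g' = -0.2706 → V/F = 0.6191
Converged at V/F = 0.6191.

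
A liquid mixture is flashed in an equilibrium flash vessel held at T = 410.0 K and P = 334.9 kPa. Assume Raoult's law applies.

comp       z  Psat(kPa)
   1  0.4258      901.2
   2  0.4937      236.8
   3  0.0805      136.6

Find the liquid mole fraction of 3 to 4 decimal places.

x_3 = 0.1655

Raoult's law: Kᵢ = Pᵢˢᵃᵗ/P = Pᵢˢᵃᵗ/334.9.
  K_1 = 901.2/334.9 = 2.690953, K_2 = 236.8/334.9 = 0.707077, K_3 = 136.6/334.9 = 0.407883
Rachford–Rice: g(β) = Σ zᵢ(Kᵢ−1)/(1+β(Kᵢ−1)) = 0.
Feasibility: ΣzᵢKᵢ = 1.5277, Σzᵢ/Kᵢ = 1.0538 — both > 1, two phases present.
Iterate (Newton) starting at β = 0.5:
  β = 0.5000: g = 0.15300, g' = -0.4726 → β = 0.8238
  β = 0.8238: g = 0.01722, g' = -0.3938 → β = 0.8675
  β = 0.8675: g = -0.00003, g' = -0.3955 → β = 0.8674
Converged at β = 0.8674.
Compositions from xᵢ = zᵢ/(1+β(Kᵢ−1)), yᵢ = Kᵢxᵢ:
  1: x = 0.1726, y = 0.4645
  2: x = 0.6619, y = 0.4680
  3: x = 0.1655, y = 0.0675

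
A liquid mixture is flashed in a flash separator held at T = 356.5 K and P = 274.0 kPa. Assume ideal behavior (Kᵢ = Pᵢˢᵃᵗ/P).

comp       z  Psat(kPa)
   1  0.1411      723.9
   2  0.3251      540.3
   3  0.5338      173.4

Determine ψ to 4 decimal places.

Raoult's law: Kᵢ = Pᵢˢᵃᵗ/P = Pᵢˢᵃᵗ/274.0.
  K_1 = 723.9/274.0 = 2.641971, K_2 = 540.3/274.0 = 1.971898, K_3 = 173.4/274.0 = 0.632847
Rachford–Rice: g(ψ) = Σ zᵢ(Kᵢ−1)/(1+ψ(Kᵢ−1)) = 0.
Check two-phase: ΣzᵢKᵢ = 1.3517 > 1 and Σzᵢ/Kᵢ = 1.0618 > 1, so g(0) = 0.3517 > 0 and g(1) = -0.0618 < 0.
Newton–Raphson from ψ = 0.5:
  ψ = 0.5000: g = 0.09981, g' = -0.3618 → ψ = 0.7759
  ψ = 0.7759: g = 0.00795, g' = -0.3141 → ψ = 0.8012
  ψ = 0.8012: g = 0.00002, g' = -0.3124 → ψ = 0.8013
Converged at ψ = 0.8013.

ψ = 0.8013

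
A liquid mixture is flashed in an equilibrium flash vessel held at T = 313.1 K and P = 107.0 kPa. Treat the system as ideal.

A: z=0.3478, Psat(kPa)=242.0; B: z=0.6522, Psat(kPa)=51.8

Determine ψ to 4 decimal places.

Raoult's law: Kᵢ = Pᵢˢᵃᵗ/P = Pᵢˢᵃᵗ/107.0.
  K_A = 242.0/107.0 = 2.261682, K_B = 51.8/107.0 = 0.484112
Rachford–Rice: g(ψ) = Σ zᵢ(Kᵢ−1)/(1+ψ(Kᵢ−1)) = 0.
Check two-phase: ΣzᵢKᵢ = 1.1024 > 1 and Σzᵢ/Kᵢ = 1.5010 > 1, so g(0) = 0.1024 > 0 and g(1) = -0.5010 < 0.
Newton–Raphson from ψ = 0.5:
  ψ = 0.5000: g = -0.18435, g' = -0.5234 → ψ = 0.1478
  ψ = 0.1478: g = 0.00562, g' = -0.5967 → ψ = 0.1572
Converged at ψ = 0.1572.

ψ = 0.1572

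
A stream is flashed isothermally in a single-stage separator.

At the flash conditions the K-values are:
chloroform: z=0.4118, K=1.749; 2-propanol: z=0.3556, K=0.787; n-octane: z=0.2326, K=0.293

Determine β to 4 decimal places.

Newton iteration, β⁰ = 0.5:
  β = 0.5000: g = -0.11474, g' = -0.4207 → β = 0.2272
  β = 0.2272: g = -0.01195, g' = -0.3516 → β = 0.1933
  β = 0.1933: g = -0.00003, g' = -0.3498 → β = 0.1932
Converged at β = 0.1932.

β = 0.1932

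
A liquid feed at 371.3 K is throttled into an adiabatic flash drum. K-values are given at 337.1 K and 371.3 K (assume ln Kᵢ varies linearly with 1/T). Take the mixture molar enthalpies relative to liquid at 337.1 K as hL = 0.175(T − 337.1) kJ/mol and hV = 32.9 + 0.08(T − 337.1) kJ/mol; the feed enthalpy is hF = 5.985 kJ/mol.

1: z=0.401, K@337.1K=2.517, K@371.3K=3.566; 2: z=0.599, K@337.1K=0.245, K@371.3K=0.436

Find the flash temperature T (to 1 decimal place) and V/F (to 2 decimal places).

T = 340.1 K, V/F = 0.17

Adiabatic flash: solve Rachford–Rice at each trial T, then check hF = ψ·hV(T) + (1−ψ)·hL(T).
  T = 337.1 K: K = (2.517, 0.245), RR gives ψ = 0.136, H_out = 4.483 kJ/mol
  T = 371.3 K: K = (3.566, 0.436), RR gives ψ = 0.478, H_out = 20.145 kJ/mol
  T = 354.2 K: K = (3.021, 0.331), RR gives ψ = 0.303, H_out = 12.482 kJ/mol
  T = 345.6 K: K = (2.762, 0.286), RR gives ψ = 0.222, H_out = 8.598 kJ/mol
  T = 341.4 K: K = (2.640, 0.265), RR gives ψ = 0.180, H_out = 6.613 kJ/mol
  T = 339.2 K: K = (2.577, 0.255), RR gives ψ = 0.158, H_out = 5.537 kJ/mol
Linear interpolation between T = 339.2 (H_out = 5.537) and T = 341.4 (H_out = 6.613) on hF = 5.985 gives T ≈ 340.1 K, at which ψ = 0.17.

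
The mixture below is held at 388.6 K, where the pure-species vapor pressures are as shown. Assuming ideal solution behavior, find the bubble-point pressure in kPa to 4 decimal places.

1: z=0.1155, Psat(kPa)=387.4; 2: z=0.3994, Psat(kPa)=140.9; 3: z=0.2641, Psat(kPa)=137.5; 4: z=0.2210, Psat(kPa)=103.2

Pbub = 160.1411 kPa

At the bubble point ψ → 0, so ΣzᵢKᵢ = 1 with Kᵢ = Pᵢˢᵃᵗ/P ⇒ P = ΣzᵢPᵢˢᵃᵗ.
P = 0.1155·387.4 + 0.3994·140.9 + 0.2641·137.5 + 0.2210·103.2 = 160.1411 kPa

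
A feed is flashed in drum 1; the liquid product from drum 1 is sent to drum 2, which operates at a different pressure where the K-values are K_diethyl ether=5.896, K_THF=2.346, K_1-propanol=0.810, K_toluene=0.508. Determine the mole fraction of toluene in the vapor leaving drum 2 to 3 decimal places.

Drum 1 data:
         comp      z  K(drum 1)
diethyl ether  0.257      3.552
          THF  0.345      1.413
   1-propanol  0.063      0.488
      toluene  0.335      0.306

Drum 1:
Material balance + equilibrium reduce to Σ zᵢ(Kᵢ−1)/(1+ψ₁(Kᵢ−1)) = 0.
Check two-phase: ΣzᵢKᵢ = 1.534 > 1 and Σzᵢ/Kᵢ = 1.540 > 1, so g(0) = 0.534 > 0 and g(1) = -0.540 < 0.
Newton iteration, ψ₁⁰ = 0.35:
  ψ₁ = 0.350: g = 0.1245, g' = -0.818 → ψ₁ = 0.502
  ψ₁ = 0.502: g = 0.0051, g' = -0.772 → ψ₁ = 0.509
Converged at ψ₁ = 0.509.
Drum-1 compositions:
  diethyl ether: x = 0.112, y = 0.397
  THF: x = 0.285, y = 0.403
  1-propanol: x = 0.085, y = 0.042
  toluene: x = 0.518, y = 0.158
Drum-2 feed = drum-1 liquid: z₂ = (0.1118, 0.2851, 0.0852, 0.5179).
Drum 2:
Newton iteration, ψ₂⁰ = 0.67:
  ψ₂ = 0.670: g = -0.0690, g' = -0.572 → ψ₂ = 0.549
  ψ₂ = 0.549: g = 0.0017, g' = -0.607 → ψ₂ = 0.552
Converged at ψ₂ = 0.552.
  diethyl ether: x = 0.030, y = 0.178
  THF: x = 0.164, y = 0.384
  1-propanol: x = 0.095, y = 0.077
  toluene: x = 0.711, y = 0.361

y_toluene (drum 2) = 0.361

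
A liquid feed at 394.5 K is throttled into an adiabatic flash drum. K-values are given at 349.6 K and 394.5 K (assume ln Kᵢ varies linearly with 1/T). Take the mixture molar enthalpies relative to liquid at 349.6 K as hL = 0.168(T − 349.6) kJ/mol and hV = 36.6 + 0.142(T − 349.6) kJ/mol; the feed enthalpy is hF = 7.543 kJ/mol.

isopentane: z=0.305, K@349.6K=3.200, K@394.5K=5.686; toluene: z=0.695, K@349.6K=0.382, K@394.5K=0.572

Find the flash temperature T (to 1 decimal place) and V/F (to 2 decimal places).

T = 351.6 K, V/F = 0.20

Adiabatic flash: solve Rachford–Rice at each trial T, then check hF = ψ·hV(T) + (1−ψ)·hL(T).
  T = 349.6 K: K = (3.200, 0.382), RR gives ψ = 0.178, H_out = 6.501 kJ/mol
  T = 394.5 K: K = (5.686, 0.572), RR gives ψ = 0.564, H_out = 27.538 kJ/mol
  T = 372.1 K: K = (4.343, 0.473), RR gives ψ = 0.371, H_out = 17.151 kJ/mol
  T = 360.9 K: K = (3.748, 0.427), RR gives ψ = 0.279, H_out = 12.038 kJ/mol
  T = 355.2 K: K = (3.465, 0.404), RR gives ψ = 0.230, H_out = 9.318 kJ/mol
  T = 352.4 K: K = (3.331, 0.393), RR gives ψ = 0.204, H_out = 7.931 kJ/mol
  T = 351.0 K: K = (3.265, 0.387), RR gives ψ = 0.191, H_out = 7.222 kJ/mol
Linear interpolation between T = 351.0 (H_out = 7.222) and T = 352.4 (H_out = 7.931) on hF = 7.543 gives T ≈ 351.6 K, at which ψ = 0.20.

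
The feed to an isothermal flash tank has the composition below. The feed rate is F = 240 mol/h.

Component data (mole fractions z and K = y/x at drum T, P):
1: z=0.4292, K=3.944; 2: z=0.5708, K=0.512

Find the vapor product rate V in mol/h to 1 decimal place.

V = 164.5 mol/h

Binary case is linear: z₁(K₁−1)(1+ψ(K₂−1)) + z₂(K₂−1)(1+ψ(K₁−1)) = 0
⇒ ψ = [z₁(K₁−1)+z₂(K₂−1)] / [−(K₁−1)(K₂−1)] = 0.98501/1.43667 = 0.6856
Then V = ψ·F = 0.6856·240 = 164.5 mol/h and L = F − V = 75.5 mol/h.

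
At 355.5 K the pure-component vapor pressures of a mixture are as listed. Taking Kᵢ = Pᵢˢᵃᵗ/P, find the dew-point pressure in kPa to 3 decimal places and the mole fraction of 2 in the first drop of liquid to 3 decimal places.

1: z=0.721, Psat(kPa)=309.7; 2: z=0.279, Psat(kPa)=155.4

At the dew point ψ → 1, so Σzᵢ/Kᵢ = 1 with Kᵢ = Pᵢˢᵃᵗ/P ⇒ 1/P = Σzᵢ/Pᵢˢᵃᵗ.
1/P = 0.721/309.7 + 0.279/155.4 = 0.004123 ⇒ P = 242.517 kPa
xᵢ = zᵢP/Pᵢˢᵃᵗ ⇒ x_2 = 0.279·242.517/155.4 = 0.435

Pdew = 242.517 kPa, x_2 = 0.435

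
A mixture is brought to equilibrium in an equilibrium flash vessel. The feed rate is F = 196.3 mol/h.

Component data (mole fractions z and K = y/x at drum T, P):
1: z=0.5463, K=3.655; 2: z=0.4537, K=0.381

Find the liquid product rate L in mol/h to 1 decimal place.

Material balance + equilibrium reduce to Σ zᵢ(Kᵢ−1)/(1+V/F(Kᵢ−1)) = 0.
Feasibility: ΣzᵢKᵢ = 2.1696, Σzᵢ/Kᵢ = 1.3403 — both > 1, two phases present.
Iterate (Newton) starting at V/F = 0.34:
  V/F = 0.3400: g = 0.40660, g' = -1.3426 → V/F = 0.6429
  V/F = 0.6429: g = 0.06940, g' = -1.0052 → V/F = 0.7119
  V/F = 0.7119: g = -0.00023, g' = -1.0167 → V/F = 0.7117
Converged at V/F = 0.7117.
Then V = V/F·F = 0.7117·196.3 = 139.7 mol/h and L = F − V = 56.6 mol/h.

L = 56.6 mol/h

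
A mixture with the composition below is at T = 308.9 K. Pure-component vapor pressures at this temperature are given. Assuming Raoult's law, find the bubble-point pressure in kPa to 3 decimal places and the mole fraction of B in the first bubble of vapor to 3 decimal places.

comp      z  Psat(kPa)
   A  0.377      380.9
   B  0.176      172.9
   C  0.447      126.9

At the bubble point ψ → 0, so ΣzᵢKᵢ = 1 with Kᵢ = Pᵢˢᵃᵗ/P ⇒ P = ΣzᵢPᵢˢᵃᵗ.
P = 0.377·380.9 + 0.176·172.9 + 0.447·126.9 = 230.754 kPa
yᵢ = zᵢPᵢˢᵃᵗ/P ⇒ y_B = 0.176·172.9/230.754 = 0.132

Pbub = 230.754 kPa, y_B = 0.132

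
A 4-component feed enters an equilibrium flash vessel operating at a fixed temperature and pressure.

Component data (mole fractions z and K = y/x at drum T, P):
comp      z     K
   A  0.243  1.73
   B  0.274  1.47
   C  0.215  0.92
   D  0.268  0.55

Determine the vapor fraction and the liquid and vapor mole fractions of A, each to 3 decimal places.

ψ = 0.794, x_A = 0.154, y_A = 0.266

Let ψ = V/F and solve Σ zᵢ(Kᵢ−1)/(1+ψ(Kᵢ−1)) = 0.
Feasibility: ΣzᵢKᵢ = 1.168, Σzᵢ/Kᵢ = 1.048 — both > 1, two phases present.
Iterate (Newton) starting at ψ = 0.5:
  ψ = 0.500: g = 0.0607, g' = -0.201 → ψ = 0.802
  ψ = 0.802: g = -0.0017, g' = -0.218 → ψ = 0.794
Converged at ψ = 0.794.
Compositions from xᵢ = zᵢ/(1+ψ(Kᵢ−1)), yᵢ = Kᵢxᵢ:
  A: x = 0.154, y = 0.266
  B: x = 0.200, y = 0.293
  C: x = 0.230, y = 0.211
  D: x = 0.417, y = 0.229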